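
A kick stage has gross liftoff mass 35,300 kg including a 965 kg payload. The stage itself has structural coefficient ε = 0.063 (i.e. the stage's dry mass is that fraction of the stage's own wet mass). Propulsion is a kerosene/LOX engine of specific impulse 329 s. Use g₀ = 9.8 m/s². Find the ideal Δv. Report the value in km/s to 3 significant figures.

Δv ≈ 7.81 km/s

Stage wet mass = m₀ − payload = 35,300 − 965 = 34,335 kg.
Stage dry mass = ε × stage wet mass = 0.063 × 34,335 = 2,163.11 kg.
Burnout mass m_f = stage dry + payload = 2,163.11 + 965 = 3,128.11 kg.
v_e = Isp · g₀ = 329 × 9.8 = 3224.2 m/s.
By the Tsiolkovsky rocket equation, Δv = v_e · ln(35,300/3,128.11) = 3224.2 × ln(11.28) = 3224.2 × 2.4235 ≈ 7814 m/s.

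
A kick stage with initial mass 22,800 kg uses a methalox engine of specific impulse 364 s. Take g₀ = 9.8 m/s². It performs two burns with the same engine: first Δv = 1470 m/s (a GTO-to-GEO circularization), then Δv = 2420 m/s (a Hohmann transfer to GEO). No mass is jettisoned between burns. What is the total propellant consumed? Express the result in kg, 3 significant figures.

v_e = Isp · g₀ = 364 × 9.8 = 3567.2 m/s.
After the first burn: m = 22800 × exp(−1470/3567.2) = 22800 × 0.66227 = 15,099.8 kg.
After the second burn: m = 15,099.8 × exp(−2420/3567.2) = 15,099.8 × 0.50743 = 7,662.09 kg.
Total propellant = m₀ − m_final = 22800 − 7,662.09 = 15,137.91 kg.

total propellant consumed ≈ 15100 kg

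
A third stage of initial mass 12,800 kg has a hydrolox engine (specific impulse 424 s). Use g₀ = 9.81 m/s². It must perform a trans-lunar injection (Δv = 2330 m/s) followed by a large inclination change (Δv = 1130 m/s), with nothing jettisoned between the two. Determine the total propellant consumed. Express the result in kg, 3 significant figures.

v_e = Isp · g₀ = 424 × 9.81 = 4159.4 m/s.
After the first burn: m = 12800 × exp(−2330/4159.4) = 12800 × 0.57111 = 7,310.21 kg.
After the second burn: m = 7,310.21 × exp(−1130/4159.4) = 7,310.21 × 0.76210 = 5,571.11 kg.
Total propellant = m₀ − m_final = 12800 − 5,571.11 = 7,228.89 kg.

total propellant consumed ≈ 7230 kg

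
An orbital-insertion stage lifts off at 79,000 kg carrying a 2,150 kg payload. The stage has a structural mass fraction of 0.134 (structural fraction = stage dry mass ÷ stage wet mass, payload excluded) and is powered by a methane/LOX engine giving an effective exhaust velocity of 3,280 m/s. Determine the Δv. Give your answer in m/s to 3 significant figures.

Stage wet mass = m₀ − payload = 79,000 − 2,150 = 76,850 kg.
Stage dry mass = ε × stage wet mass = 0.134 × 76,850 = 10,297.9 kg.
Burnout mass m_f = stage dry + payload = 10,297.9 + 2,150 = 12,447.9 kg.
From the ideal rocket equation, Δv = v_e · ln(79,000/12,447.9) = 3280.0 × ln(6.346) = 3280.0 × 1.8479 ≈ 6061 m/s.

Δv ≈ 6060 m/s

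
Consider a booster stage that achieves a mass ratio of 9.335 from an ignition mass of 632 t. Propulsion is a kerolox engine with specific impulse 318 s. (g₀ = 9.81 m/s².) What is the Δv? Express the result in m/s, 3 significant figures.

v_e = Isp · g₀ = 318 × 9.81 = 3119.6 m/s.
Using Δv = v_e ln(m₀/m_f): Δv = v_e · ln(9.335) = 3119.6 × 2.2338 ≈ 6968.4 m/s.

Δv ≈ 6970 m/s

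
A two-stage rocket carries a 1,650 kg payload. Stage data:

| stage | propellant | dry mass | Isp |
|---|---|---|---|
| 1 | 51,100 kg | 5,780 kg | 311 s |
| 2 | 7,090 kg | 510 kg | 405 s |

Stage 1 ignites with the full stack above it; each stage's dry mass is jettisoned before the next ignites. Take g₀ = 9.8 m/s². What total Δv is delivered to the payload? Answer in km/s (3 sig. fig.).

Δv ≈ 10.3 km/s

Ignition mass of stage 1 = 51,100+5,780 + 7,090+510 + 1,650 = 66,130 kg.
Stage 1: m₀ = 66,130 kg, m_f = 66,130 − 51,100 = 15,030 kg; Δv = 311×9.8×ln(4.4) = 3047.8×1.4816 ≈ 4516 m/s.
Stage 2: m₀ = 9,250 kg, m_f = 9,250 − 7,090 = 2,160 kg; Δv = 405×9.8×ln(4.282) = 3969.0×1.4545 ≈ 5773 m/s.
Total Δv = 4516 + 5773 = 10289 m/s.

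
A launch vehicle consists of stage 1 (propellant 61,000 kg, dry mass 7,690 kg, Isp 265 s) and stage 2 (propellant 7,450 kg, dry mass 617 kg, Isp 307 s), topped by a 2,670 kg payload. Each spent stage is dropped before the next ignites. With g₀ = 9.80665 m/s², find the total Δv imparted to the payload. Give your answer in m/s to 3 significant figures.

Ignition mass of stage 1 = 61,000+7,690 + 7,450+617 + 2,670 = 79,427 kg.
Stage 1: m₀ = 79,427 kg, m_f = 79,427 − 61,000 = 18,427 kg; Δv = 265×9.80665×ln(4.31) = 2598.8×1.4610 ≈ 3797 m/s.
Stage 2: m₀ = 10,737 kg, m_f = 10,737 − 7,450 = 3,287 kg; Δv = 307×9.80665×ln(3.267) = 3010.6×1.1837 ≈ 3564 m/s.
Total Δv = 3797 + 3564 = 7361 m/s.

Δv ≈ 7360 m/s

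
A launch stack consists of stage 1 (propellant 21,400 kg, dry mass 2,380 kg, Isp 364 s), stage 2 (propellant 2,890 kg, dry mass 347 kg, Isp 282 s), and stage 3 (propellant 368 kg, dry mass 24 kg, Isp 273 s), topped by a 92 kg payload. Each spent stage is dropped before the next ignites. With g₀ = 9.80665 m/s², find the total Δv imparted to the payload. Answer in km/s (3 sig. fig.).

Δv ≈ 13.3 km/s

Ignition mass of stage 1 = 21,400+2,380 + 2,890+347 + 368+24 + 92 = 27,501 kg.
Stage 1: m₀ = 27,501 kg, m_f = 27,501 − 21,400 = 6,101 kg; Δv = 364×9.80665×ln(4.508) = 3569.6×1.5058 ≈ 5375 m/s.
Stage 2: m₀ = 3,721 kg, m_f = 3,721 − 2,890 = 831 kg; Δv = 282×9.80665×ln(4.478) = 2765.5×1.4991 ≈ 4146 m/s.
Stage 3: m₀ = 484 kg, m_f = 484 − 368 = 116 kg; Δv = 273×9.80665×ln(4.172) = 2677.2×1.4285 ≈ 3824 m/s.
Total Δv = 5375 + 4146 + 3824 = 13345 m/s.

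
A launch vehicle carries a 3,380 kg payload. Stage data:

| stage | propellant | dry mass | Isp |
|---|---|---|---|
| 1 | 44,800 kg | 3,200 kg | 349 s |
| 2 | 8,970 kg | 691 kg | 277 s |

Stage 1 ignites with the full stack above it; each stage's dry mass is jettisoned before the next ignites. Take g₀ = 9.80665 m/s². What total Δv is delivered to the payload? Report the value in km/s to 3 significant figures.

Ignition mass of stage 1 = 44,800+3,200 + 8,970+691 + 3,380 = 61,041 kg.
Stage 1: m₀ = 61,041 kg, m_f = 61,041 − 44,800 = 16,241 kg; Δv = 349×9.80665×ln(3.758) = 3422.5×1.3240 ≈ 4531 m/s.
Stage 2: m₀ = 13,041 kg, m_f = 13,041 − 8,970 = 4,071 kg; Δv = 277×9.80665×ln(3.203) = 2716.4×1.1642 ≈ 3163 m/s.
Total Δv = 4531 + 3163 = 7694 m/s.

Δv ≈ 7.69 km/s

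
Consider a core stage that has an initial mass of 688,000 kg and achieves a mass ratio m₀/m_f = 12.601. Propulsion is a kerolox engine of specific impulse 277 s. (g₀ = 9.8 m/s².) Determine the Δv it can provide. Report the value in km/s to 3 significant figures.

Δv ≈ 6.88 km/s

v_e = Isp · g₀ = 277 × 9.8 = 2714.6 m/s.
Δv = v_e · ln(12.601) = 2714.6 × 2.5338 ≈ 6878.2 m/s.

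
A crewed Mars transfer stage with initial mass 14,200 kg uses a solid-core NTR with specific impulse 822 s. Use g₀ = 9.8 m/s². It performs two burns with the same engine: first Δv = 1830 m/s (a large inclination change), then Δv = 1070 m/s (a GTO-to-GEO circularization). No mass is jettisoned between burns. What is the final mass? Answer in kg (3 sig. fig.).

final mass ≈ 9910 kg

v_e = Isp · g₀ = 822 × 9.8 = 8055.6 m/s.
After the first burn: m = 14200 × exp(−1830/8055.6) = 14200 × 0.79678 = 11,314.3 kg.
After the second burn: m = 11,314.3 × exp(−1070/8055.6) = 11,314.3 × 0.87562 = 9,907.03 kg.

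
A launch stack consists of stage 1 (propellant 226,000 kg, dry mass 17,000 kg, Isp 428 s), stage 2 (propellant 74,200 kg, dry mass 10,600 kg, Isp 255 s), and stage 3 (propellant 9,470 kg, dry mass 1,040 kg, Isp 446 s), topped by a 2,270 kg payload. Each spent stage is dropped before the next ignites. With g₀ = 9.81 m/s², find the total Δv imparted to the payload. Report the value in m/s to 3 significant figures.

Ignition mass of stage 1 = 226,000+17,000 + 74,200+10,600 + 9,470+1,040 + 2,270 = 340,580 kg.
Stage 1: m₀ = 340,580 kg, m_f = 340,580 − 226,000 = 114,580 kg; Δv = 428×9.81×ln(2.972) = 4198.7×1.0894 ≈ 4574 m/s.
Stage 2: m₀ = 97,580 kg, m_f = 97,580 − 74,200 = 23,380 kg; Δv = 255×9.81×ln(4.174) = 2501.6×1.4288 ≈ 3574 m/s.
Stage 3: m₀ = 12,780 kg, m_f = 12,780 − 9,470 = 3,310 kg; Δv = 446×9.81×ln(3.861) = 4375.3×1.3509 ≈ 5911 m/s.
Total Δv = 4574 + 3574 + 5911 = 14059 m/s.

Δv ≈ 14100 m/s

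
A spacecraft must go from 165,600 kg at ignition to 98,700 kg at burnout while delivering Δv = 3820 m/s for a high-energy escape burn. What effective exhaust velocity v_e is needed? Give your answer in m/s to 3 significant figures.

ln(m₀/m_f) = ln(165600/98700) = ln(1.678) = 0.5175.
v_e = Δv / ln(m₀/m_f) = 3820 / 0.5175 = 7381.8 m/s.

v_e ≈ 7380 m/s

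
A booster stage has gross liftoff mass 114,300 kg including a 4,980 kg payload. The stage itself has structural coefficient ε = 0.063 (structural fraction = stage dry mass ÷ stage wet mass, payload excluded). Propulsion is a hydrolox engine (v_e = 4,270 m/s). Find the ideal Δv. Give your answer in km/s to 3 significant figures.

Stage wet mass = m₀ − payload = 114,300 − 4,980 = 109,320 kg.
Stage dry mass = ε × stage wet mass = 0.063 × 109,320 = 6,887.16 kg.
Burnout mass m_f = stage dry + payload = 6,887.16 + 4,980 = 11,867.16 kg.
Rocket equation: Δv = v_e · ln(114,300/11,867.16) = 4270.0 × ln(9.632) = 4270.0 × 2.2651 ≈ 9672 m/s.

Δv ≈ 9.67 km/s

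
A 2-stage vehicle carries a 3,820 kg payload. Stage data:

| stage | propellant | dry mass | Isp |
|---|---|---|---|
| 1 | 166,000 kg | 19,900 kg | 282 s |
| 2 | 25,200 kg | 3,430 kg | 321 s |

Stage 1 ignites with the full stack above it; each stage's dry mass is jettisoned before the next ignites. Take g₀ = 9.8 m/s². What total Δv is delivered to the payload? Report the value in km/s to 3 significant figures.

Δv ≈ 8.66 km/s

Ignition mass of stage 1 = 166,000+19,900 + 25,200+3,430 + 3,820 = 218,350 kg.
Stage 1: m₀ = 218,350 kg, m_f = 218,350 − 166,000 = 52,350 kg; Δv = 282×9.8×ln(4.171) = 2763.6×1.4281 ≈ 3947 m/s.
Stage 2: m₀ = 32,450 kg, m_f = 32,450 − 25,200 = 7,250 kg; Δv = 321×9.8×ln(4.476) = 3145.8×1.4987 ≈ 4715 m/s.
Total Δv = 3947 + 4715 = 8662 m/s.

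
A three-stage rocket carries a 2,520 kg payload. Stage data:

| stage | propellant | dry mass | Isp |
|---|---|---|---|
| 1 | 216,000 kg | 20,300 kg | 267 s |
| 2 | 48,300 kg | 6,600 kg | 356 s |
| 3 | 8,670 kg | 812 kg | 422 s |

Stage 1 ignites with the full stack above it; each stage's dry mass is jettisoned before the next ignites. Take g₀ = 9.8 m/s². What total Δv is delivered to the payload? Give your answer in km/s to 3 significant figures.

Ignition mass of stage 1 = 216,000+20,300 + 48,300+6,600 + 8,670+812 + 2,520 = 303,202 kg.
Stage 1: m₀ = 303,202 kg, m_f = 303,202 − 216,000 = 87,202 kg; Δv = 267×9.8×ln(3.477) = 2616.6×1.2462 ≈ 3261 m/s.
Stage 2: m₀ = 66,902 kg, m_f = 66,902 − 48,300 = 18,602 kg; Δv = 356×9.8×ln(3.596) = 3488.8×1.2800 ≈ 4466 m/s.
Stage 3: m₀ = 12,002 kg, m_f = 12,002 − 8,670 = 3,332 kg; Δv = 422×9.8×ln(3.602) = 4135.6×1.2815 ≈ 5300 m/s.
Total Δv = 3261 + 4466 + 5300 = 13027 m/s.

Δv ≈ 13.0 km/s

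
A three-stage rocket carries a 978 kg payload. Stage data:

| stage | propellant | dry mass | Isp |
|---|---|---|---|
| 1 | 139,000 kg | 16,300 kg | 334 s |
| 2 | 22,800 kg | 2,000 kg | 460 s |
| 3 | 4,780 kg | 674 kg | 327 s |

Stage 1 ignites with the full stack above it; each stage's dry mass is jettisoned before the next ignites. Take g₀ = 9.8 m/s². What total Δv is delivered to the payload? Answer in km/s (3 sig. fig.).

Ignition mass of stage 1 = 139,000+16,300 + 22,800+2,000 + 4,780+674 + 978 = 186,532 kg.
Stage 1: m₀ = 186,532 kg, m_f = 186,532 − 139,000 = 47,532 kg; Δv = 334×9.8×ln(3.924) = 3273.2×1.3672 ≈ 4475 m/s.
Stage 2: m₀ = 31,232 kg, m_f = 31,232 − 22,800 = 8,432 kg; Δv = 460×9.8×ln(3.704) = 4508.0×1.3094 ≈ 5903 m/s.
Stage 3: m₀ = 6,432 kg, m_f = 6,432 − 4,780 = 1,652 kg; Δv = 327×9.8×ln(3.893) = 3204.6×1.3593 ≈ 4356 m/s.
Total Δv = 4475 + 5903 + 4356 = 14734 m/s.

Δv ≈ 14.7 km/s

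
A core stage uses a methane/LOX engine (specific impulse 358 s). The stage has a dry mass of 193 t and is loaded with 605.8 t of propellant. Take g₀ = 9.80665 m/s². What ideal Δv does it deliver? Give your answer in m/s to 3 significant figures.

v_e = Isp · g₀ = 358 × 9.80665 = 3510.8 m/s.
m₀ = m_dry + m_prop = 193 + 605.8 = 798.8 t.
From the ideal rocket equation, Δv = v_e · ln(m₀/m_f) = 3510.8 × ln(4.139) = 3510.8 × 1.4204 ≈ 4986.8 m/s.

Δv ≈ 4990 m/s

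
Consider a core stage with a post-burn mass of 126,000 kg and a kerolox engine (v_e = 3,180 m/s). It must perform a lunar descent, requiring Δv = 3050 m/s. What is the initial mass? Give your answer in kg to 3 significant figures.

initial mass ≈ 329000 kg

m₀/m_f = exp(Δv / v_e) = exp(3050 / 3180.0) = exp(0.9591) = 2.6094.
m₀ = m_f × 2.6094 = 126,000 × 2.6094 = 328,784 kg.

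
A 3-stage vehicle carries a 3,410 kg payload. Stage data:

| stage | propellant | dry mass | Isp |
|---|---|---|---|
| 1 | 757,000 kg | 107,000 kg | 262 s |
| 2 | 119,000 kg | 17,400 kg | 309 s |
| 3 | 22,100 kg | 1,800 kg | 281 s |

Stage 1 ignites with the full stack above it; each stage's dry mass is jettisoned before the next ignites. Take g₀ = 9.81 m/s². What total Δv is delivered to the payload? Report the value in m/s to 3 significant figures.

Δv ≈ 11900 m/s

Ignition mass of stage 1 = 757,000+107,000 + 119,000+17,400 + 22,100+1,800 + 3,410 = 1,027,710 kg.
Stage 1: m₀ = 1,027,710 kg, m_f = 1,027,710 − 757,000 = 270,710 kg; Δv = 262×9.81×ln(3.796) = 2570.2×1.3340 ≈ 3429 m/s.
Stage 2: m₀ = 163,710 kg, m_f = 163,710 − 119,000 = 44,710 kg; Δv = 309×9.81×ln(3.662) = 3031.3×1.2979 ≈ 3934 m/s.
Stage 3: m₀ = 27,310 kg, m_f = 27,310 − 22,100 = 5,210 kg; Δv = 281×9.81×ln(5.242) = 2756.6×1.6567 ≈ 4567 m/s.
Total Δv = 3429 + 3934 + 4567 = 11930 m/s.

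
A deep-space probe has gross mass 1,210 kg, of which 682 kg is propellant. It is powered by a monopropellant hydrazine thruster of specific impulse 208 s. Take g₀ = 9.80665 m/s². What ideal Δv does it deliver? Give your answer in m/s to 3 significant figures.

Δv ≈ 1690 m/s

v_e = Isp · g₀ = 208 × 9.80665 = 2039.8 m/s.
m_f = m₀ − m_prop = 1,210 − 682 = 528 kg.
By the Tsiolkovsky rocket equation, Δv = v_e · ln(m₀/m_f) = 2039.8 × ln(2.292) = 2039.8 × 0.8293 ≈ 1691.6 m/s.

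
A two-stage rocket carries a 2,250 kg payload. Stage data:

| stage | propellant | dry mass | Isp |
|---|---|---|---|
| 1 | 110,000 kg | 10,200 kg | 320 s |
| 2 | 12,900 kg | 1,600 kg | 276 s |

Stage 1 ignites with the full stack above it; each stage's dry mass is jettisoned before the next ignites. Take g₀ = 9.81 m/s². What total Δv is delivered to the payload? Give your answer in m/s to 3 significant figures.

Ignition mass of stage 1 = 110,000+10,200 + 12,900+1,600 + 2,250 = 136,950 kg.
Stage 1: m₀ = 136,950 kg, m_f = 136,950 − 110,000 = 26,950 kg; Δv = 320×9.81×ln(5.082) = 3139.2×1.6256 ≈ 5103 m/s.
Stage 2: m₀ = 16,750 kg, m_f = 16,750 − 12,900 = 3,850 kg; Δv = 276×9.81×ln(4.351) = 2707.6×1.4703 ≈ 3981 m/s.
Total Δv = 5103 + 3981 = 9084 m/s.

Δv ≈ 9080 m/s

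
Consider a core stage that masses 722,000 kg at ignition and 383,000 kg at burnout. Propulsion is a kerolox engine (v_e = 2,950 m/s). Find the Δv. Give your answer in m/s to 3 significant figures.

Rocket equation: Δv = v_e · ln(m₀/m_f) = 2950.0 × ln(1.885) = 2950.0 × 0.6340 ≈ 1870.3 m/s.

Δv ≈ 1870 m/s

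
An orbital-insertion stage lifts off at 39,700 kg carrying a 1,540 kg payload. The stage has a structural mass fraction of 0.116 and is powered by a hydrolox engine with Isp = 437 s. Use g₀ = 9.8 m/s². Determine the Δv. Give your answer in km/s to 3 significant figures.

Stage wet mass = m₀ − payload = 39,700 − 1,540 = 38,160 kg.
Stage dry mass = ε × stage wet mass = 0.116 × 38,160 = 4,426.56 kg.
Burnout mass m_f = stage dry + payload = 4,426.56 + 1,540 = 5,966.56 kg.
v_e = Isp · g₀ = 437 × 9.8 = 4282.6 m/s.
Using Δv = v_e ln(m₀/m_f): Δv = v_e · ln(39,700/5,966.56) = 4282.6 × ln(6.654) = 4282.6 × 1.8952 ≈ 8116 m/s.

Δv ≈ 8.12 km/s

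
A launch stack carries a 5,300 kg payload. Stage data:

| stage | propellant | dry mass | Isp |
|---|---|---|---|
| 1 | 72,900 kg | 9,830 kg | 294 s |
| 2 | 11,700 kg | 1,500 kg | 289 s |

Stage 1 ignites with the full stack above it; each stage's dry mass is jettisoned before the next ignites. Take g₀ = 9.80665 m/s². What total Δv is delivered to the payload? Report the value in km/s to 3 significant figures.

Ignition mass of stage 1 = 72,900+9,830 + 11,700+1,500 + 5,300 = 101,230 kg.
Stage 1: m₀ = 101,230 kg, m_f = 101,230 − 72,900 = 28,330 kg; Δv = 294×9.80665×ln(3.573) = 2883.2×1.2735 ≈ 3672 m/s.
Stage 2: m₀ = 18,500 kg, m_f = 18,500 − 11,700 = 6,800 kg; Δv = 289×9.80665×ln(2.721) = 2834.1×1.0008 ≈ 2837 m/s.
Total Δv = 3672 + 2837 = 6509 m/s.

Δv ≈ 6.51 km/s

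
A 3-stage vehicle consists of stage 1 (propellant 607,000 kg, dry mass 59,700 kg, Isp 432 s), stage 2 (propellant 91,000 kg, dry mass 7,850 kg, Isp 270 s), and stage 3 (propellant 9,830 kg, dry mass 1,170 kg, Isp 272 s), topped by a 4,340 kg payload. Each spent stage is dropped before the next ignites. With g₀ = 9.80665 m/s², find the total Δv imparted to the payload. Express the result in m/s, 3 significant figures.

Ignition mass of stage 1 = 607,000+59,700 + 91,000+7,850 + 9,830+1,170 + 4,340 = 780,890 kg.
Stage 1: m₀ = 780,890 kg, m_f = 780,890 − 607,000 = 173,890 kg; Δv = 432×9.80665×ln(4.491) = 4236.5×1.5020 ≈ 6363 m/s.
Stage 2: m₀ = 114,190 kg, m_f = 114,190 − 91,000 = 23,190 kg; Δv = 270×9.80665×ln(4.924) = 2647.8×1.5941 ≈ 4221 m/s.
Stage 3: m₀ = 15,340 kg, m_f = 15,340 − 9,830 = 5,510 kg; Δv = 272×9.80665×ln(2.784) = 2667.4×1.0239 ≈ 2731 m/s.
Total Δv = 6363 + 4221 + 2731 = 13315 m/s.

Δv ≈ 13300 m/s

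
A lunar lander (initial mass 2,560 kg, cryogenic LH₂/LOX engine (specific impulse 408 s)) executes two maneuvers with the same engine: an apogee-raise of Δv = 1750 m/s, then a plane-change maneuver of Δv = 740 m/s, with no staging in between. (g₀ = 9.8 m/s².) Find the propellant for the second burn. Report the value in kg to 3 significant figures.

v_e = Isp · g₀ = 408 × 9.8 = 3998.4 m/s.
After the first burn: m = 2560 × exp(−1750/3998.4) = 2560 × 0.64554 = 1,652.58 kg.
After the second burn: m = 1,652.58 × exp(−740/3998.4) = 1,652.58 × 0.83104 = 1,373.36 kg.
Second-burn propellant = 1,652.58 − 1,373.36 = 279.22 kg.

propellant for the second burn ≈ 279 kg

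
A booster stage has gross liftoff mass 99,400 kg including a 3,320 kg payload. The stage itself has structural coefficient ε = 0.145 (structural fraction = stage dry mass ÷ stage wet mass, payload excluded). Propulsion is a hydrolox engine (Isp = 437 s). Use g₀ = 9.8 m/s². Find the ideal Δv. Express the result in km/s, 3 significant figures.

Δv ≈ 7.50 km/s

Stage wet mass = m₀ − payload = 99,400 − 3,320 = 96,080 kg.
Stage dry mass = ε × stage wet mass = 0.145 × 96,080 = 13,931.6 kg.
Burnout mass m_f = stage dry + payload = 13,931.6 + 3,320 = 17,251.6 kg.
v_e = Isp · g₀ = 437 × 9.8 = 4282.6 m/s.
From the ideal rocket equation, Δv = v_e · ln(99,400/17,251.6) = 4282.6 × ln(5.762) = 4282.6 × 1.7512 ≈ 7500 m/s.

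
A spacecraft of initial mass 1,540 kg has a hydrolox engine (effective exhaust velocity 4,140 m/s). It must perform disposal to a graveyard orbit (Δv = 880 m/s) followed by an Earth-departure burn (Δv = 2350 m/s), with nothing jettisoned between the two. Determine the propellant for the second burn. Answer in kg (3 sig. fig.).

After the first burn: m = 1540 × exp(−880/4140.0) = 1540 × 0.80851 = 1,245.11 kg.
After the second burn: m = 1,245.11 × exp(−2350/4140.0) = 1,245.11 × 0.56687 = 705.816 kg.
Second-burn propellant = 1,245.11 − 705.816 = 539.294 kg.

propellant for the second burn ≈ 539 kg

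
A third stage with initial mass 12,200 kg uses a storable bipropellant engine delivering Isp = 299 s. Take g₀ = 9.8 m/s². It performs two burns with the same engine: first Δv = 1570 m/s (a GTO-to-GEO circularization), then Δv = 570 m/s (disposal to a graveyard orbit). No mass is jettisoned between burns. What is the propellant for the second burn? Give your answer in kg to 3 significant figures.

v_e = Isp · g₀ = 299 × 9.8 = 2930.2 m/s.
After the first burn: m = 12200 × exp(−1570/2930.2) = 12200 × 0.58520 = 7,139.44 kg.
After the second burn: m = 7,139.44 × exp(−570/2930.2) = 7,139.44 × 0.82322 = 5,877.33 kg.
Second-burn propellant = 7,139.44 − 5,877.33 = 1,262.11 kg.

propellant for the second burn ≈ 1260 kg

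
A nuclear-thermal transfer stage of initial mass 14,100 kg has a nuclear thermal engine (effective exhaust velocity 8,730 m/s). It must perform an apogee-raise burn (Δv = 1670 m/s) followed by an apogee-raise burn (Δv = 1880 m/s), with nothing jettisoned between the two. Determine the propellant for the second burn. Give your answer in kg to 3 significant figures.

After the first burn: m = 14100 × exp(−1670/8730.0) = 14100 × 0.82589 = 11,645 kg.
After the second burn: m = 11,645 × exp(−1880/8730.0) = 11,645 × 0.80626 = 9,388.9 kg.
Second-burn propellant = 11,645 − 9,388.9 = 2,256.1 kg.

propellant for the second burn ≈ 2260 kg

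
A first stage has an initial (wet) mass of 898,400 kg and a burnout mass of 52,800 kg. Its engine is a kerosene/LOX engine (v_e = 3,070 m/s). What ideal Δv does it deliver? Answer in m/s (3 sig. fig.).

Δv ≈ 8700 m/s

From the ideal rocket equation, Δv = v_e · ln(m₀/m_f) = 3070.0 × ln(17.02) = 3070.0 × 2.8341 ≈ 8700.7 m/s.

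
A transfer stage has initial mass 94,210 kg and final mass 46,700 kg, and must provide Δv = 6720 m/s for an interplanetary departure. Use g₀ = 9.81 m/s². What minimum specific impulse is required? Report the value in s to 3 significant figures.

ln(m₀/m_f) = ln(94210/46700) = ln(2.017) = 0.7018.
v_e = Δv / ln(m₀/m_f) = 6720 / 0.7018 = 9575.6 m/s.
Isp = v_e / g₀ = 9575.6 / 9.81 = 976.1 s.

Isp ≈ 976 s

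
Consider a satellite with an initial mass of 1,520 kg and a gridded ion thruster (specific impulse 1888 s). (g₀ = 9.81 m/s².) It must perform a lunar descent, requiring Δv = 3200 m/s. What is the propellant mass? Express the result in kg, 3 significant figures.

v_e = Isp · g₀ = 1888 × 9.81 = 18521.3 m/s.
Using Δv = v_e ln(m₀/m_f): m₀/m_f = exp(Δv / v_e) = exp(3200 / 18521.3) = exp(0.1728) = 1.1886.
m_f = 1,520 / 1.1886 = 1,278.82 kg, so propellant = m₀ − m_f = 1,520 − 1,278.82 = 241.18 kg.

propellant mass ≈ 241 kg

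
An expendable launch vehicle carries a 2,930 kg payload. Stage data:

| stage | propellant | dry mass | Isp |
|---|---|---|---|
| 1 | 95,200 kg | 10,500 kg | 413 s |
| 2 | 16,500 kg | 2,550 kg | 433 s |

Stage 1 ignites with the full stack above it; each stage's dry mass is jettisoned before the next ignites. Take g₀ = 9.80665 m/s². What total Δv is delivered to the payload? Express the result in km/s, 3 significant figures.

Δv ≈ 11.4 km/s

Ignition mass of stage 1 = 95,200+10,500 + 16,500+2,550 + 2,930 = 127,680 kg.
Stage 1: m₀ = 127,680 kg, m_f = 127,680 − 95,200 = 32,480 kg; Δv = 413×9.80665×ln(3.931) = 4050.1×1.3689 ≈ 5544 m/s.
Stage 2: m₀ = 21,980 kg, m_f = 21,980 − 16,500 = 5,480 kg; Δv = 433×9.80665×ln(4.011) = 4246.3×1.3890 ≈ 5898 m/s.
Total Δv = 5544 + 5898 = 11442 m/s.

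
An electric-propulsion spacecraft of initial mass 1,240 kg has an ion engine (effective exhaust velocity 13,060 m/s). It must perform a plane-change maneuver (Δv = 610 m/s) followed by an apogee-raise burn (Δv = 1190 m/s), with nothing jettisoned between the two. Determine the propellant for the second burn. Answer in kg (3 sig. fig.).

propellant for the second burn ≈ 103 kg

After the first burn: m = 1240 × exp(−610/13060.0) = 1240 × 0.95437 = 1,183.42 kg.
After the second burn: m = 1,183.42 × exp(−1190/13060.0) = 1,183.42 × 0.91291 = 1,080.36 kg.
Second-burn propellant = 1,183.42 − 1,080.36 = 103.06 kg.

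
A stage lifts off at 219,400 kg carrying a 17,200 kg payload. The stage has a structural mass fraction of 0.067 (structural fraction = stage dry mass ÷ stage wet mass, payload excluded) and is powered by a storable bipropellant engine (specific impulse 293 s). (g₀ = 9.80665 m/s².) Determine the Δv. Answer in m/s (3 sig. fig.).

Stage wet mass = m₀ − payload = 219,400 − 17,200 = 202,200 kg.
Stage dry mass = ε × stage wet mass = 0.067 × 202,200 = 13,547.4 kg.
Burnout mass m_f = stage dry + payload = 13,547.4 + 17,200 = 30,747.4 kg.
v_e = Isp · g₀ = 293 × 9.80665 = 2873.3 m/s.
Δv = v_e · ln(219,400/30,747.4) = 2873.3 × ln(7.136) = 2873.3 × 1.9651 ≈ 5646 m/s.

Δv ≈ 5650 m/s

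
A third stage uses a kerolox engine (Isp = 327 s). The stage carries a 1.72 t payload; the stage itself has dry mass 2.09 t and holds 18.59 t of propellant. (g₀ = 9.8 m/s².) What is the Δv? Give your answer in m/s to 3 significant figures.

Δv ≈ 5680 m/s

v_e = Isp · g₀ = 327 × 9.8 = 3204.6 m/s.
m₀ = payload + dry + propellant = 1.72 + 2.09 + 18.59 = 22.4 t.
m_f = payload + dry = 1.72 + 2.09 = 3.81 t.
By the Tsiolkovsky rocket equation, Δv = v_e · ln(m₀/m_f) = 3204.6 × ln(5.879) = 3204.6 × 1.7714 ≈ 5676.7 m/s.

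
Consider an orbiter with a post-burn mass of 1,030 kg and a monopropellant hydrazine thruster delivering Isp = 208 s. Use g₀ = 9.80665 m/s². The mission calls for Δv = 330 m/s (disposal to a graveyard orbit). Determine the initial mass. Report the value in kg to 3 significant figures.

v_e = Isp · g₀ = 208 × 9.80665 = 2039.8 m/s.
By the Tsiolkovsky rocket equation, m₀/m_f = exp(Δv / v_e) = exp(330 / 2039.8) = exp(0.1618) = 1.1756.
m₀ = m_f × 1.1756 = 1,030 × 1.1756 = 1,210.87 kg.

initial mass ≈ 1210 kg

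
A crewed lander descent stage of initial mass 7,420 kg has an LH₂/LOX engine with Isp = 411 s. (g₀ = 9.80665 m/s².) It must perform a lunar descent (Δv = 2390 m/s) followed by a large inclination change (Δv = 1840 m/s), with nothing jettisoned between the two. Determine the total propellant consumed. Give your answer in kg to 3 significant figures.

total propellant consumed ≈ 4820 kg

v_e = Isp · g₀ = 411 × 9.80665 = 4030.5 m/s.
After the first burn: m = 7420 × exp(−2390/4030.5) = 7420 × 0.55268 = 4,100.89 kg.
After the second burn: m = 4,100.89 × exp(−1840/4030.5) = 4,100.89 × 0.63349 = 2,597.87 kg.
Total propellant = m₀ − m_final = 7420 − 2,597.87 = 4,822.13 kg.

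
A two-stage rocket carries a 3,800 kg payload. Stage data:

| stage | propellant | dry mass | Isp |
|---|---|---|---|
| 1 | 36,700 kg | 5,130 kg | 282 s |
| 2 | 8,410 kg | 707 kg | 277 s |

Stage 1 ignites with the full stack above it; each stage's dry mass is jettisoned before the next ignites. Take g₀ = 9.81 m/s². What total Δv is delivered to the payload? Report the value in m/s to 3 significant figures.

Δv ≈ 5930 m/s

Ignition mass of stage 1 = 36,700+5,130 + 8,410+707 + 3,800 = 54,747 kg.
Stage 1: m₀ = 54,747 kg, m_f = 54,747 − 36,700 = 18,047 kg; Δv = 282×9.81×ln(3.034) = 2766.4×1.1097 ≈ 3070 m/s.
Stage 2: m₀ = 12,917 kg, m_f = 12,917 − 8,410 = 4,507 kg; Δv = 277×9.81×ln(2.866) = 2717.4×1.0529 ≈ 2861 m/s.
Total Δv = 3070 + 2861 = 5931 m/s.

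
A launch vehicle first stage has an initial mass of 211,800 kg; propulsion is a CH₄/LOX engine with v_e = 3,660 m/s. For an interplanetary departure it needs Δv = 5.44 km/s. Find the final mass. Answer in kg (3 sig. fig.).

From the ideal rocket equation, m₀/m_f = exp(Δv / v_e) = exp(5440 / 3660.0) = exp(1.4863) = 4.4209.
m_f = m₀ / 4.4209 = 211,800 / 4.4209 = 47,908.8 kg.

final mass ≈ 47900 kg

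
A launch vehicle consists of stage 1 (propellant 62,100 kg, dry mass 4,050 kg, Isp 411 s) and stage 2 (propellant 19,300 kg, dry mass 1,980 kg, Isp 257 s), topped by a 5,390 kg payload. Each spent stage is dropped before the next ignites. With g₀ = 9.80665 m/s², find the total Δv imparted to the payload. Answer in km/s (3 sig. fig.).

Δv ≈ 7.70 km/s

Ignition mass of stage 1 = 62,100+4,050 + 19,300+1,980 + 5,390 = 92,820 kg.
Stage 1: m₀ = 92,820 kg, m_f = 92,820 − 62,100 = 30,720 kg; Δv = 411×9.80665×ln(3.021) = 4030.5×1.1057 ≈ 4457 m/s.
Stage 2: m₀ = 26,670 kg, m_f = 26,670 − 19,300 = 7,370 kg; Δv = 257×9.80665×ln(3.619) = 2520.3×1.2861 ≈ 3241 m/s.
Total Δv = 4457 + 3241 = 7698 m/s.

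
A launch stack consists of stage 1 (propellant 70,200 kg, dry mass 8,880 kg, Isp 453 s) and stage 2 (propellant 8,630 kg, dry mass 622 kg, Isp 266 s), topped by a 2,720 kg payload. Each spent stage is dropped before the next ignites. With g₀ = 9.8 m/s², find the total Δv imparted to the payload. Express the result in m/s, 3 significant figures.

Ignition mass of stage 1 = 70,200+8,880 + 8,630+622 + 2,720 = 91,052 kg.
Stage 1: m₀ = 91,052 kg, m_f = 91,052 − 70,200 = 20,852 kg; Δv = 453×9.8×ln(4.367) = 4439.4×1.4740 ≈ 6544 m/s.
Stage 2: m₀ = 11,972 kg, m_f = 11,972 − 8,630 = 3,342 kg; Δv = 266×9.8×ln(3.582) = 2606.8×1.2760 ≈ 3326 m/s.
Total Δv = 6544 + 3326 = 9870 m/s.

Δv ≈ 9870 m/s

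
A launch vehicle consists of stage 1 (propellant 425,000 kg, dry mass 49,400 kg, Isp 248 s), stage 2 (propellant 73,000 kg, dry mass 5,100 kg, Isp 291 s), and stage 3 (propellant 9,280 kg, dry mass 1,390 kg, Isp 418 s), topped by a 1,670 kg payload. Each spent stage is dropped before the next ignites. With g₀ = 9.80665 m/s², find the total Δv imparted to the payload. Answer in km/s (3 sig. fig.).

Ignition mass of stage 1 = 425,000+49,400 + 73,000+5,100 + 9,280+1,390 + 1,670 = 564,840 kg.
Stage 1: m₀ = 564,840 kg, m_f = 564,840 − 425,000 = 139,840 kg; Δv = 248×9.80665×ln(4.039) = 2432.0×1.3960 ≈ 3395 m/s.
Stage 2: m₀ = 90,440 kg, m_f = 90,440 − 73,000 = 17,440 kg; Δv = 291×9.80665×ln(5.186) = 2853.7×1.6459 ≈ 4697 m/s.
Stage 3: m₀ = 12,340 kg, m_f = 12,340 − 9,280 = 3,060 kg; Δv = 418×9.80665×ln(4.033) = 4099.2×1.3944 ≈ 5716 m/s.
Total Δv = 3395 + 4697 + 5716 = 13808 m/s.

Δv ≈ 13.8 km/s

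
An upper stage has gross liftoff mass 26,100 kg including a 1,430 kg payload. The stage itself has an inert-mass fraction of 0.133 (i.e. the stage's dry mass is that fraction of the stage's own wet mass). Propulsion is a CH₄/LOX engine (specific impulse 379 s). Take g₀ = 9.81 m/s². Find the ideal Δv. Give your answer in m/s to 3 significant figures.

Stage wet mass = m₀ − payload = 26,100 − 1,430 = 24,670 kg.
Stage dry mass = ε × stage wet mass = 0.133 × 24,670 = 3,281.11 kg.
Burnout mass m_f = stage dry + payload = 3,281.11 + 1,430 = 4,711.11 kg.
v_e = Isp · g₀ = 379 × 9.81 = 3718.0 m/s.
Using Δv = v_e ln(m₀/m_f): Δv = v_e · ln(26,100/4,711.11) = 3718.0 × ln(5.54) = 3718.0 × 1.7120 ≈ 6365 m/s.

Δv ≈ 6370 m/s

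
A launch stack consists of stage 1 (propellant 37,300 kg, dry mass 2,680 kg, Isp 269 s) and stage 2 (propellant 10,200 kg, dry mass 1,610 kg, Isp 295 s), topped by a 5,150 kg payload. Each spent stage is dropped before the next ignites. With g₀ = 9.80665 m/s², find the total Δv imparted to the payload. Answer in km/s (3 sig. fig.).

Ignition mass of stage 1 = 37,300+2,680 + 10,200+1,610 + 5,150 = 56,940 kg.
Stage 1: m₀ = 56,940 kg, m_f = 56,940 − 37,300 = 19,640 kg; Δv = 269×9.80665×ln(2.899) = 2638.0×1.0644 ≈ 2808 m/s.
Stage 2: m₀ = 16,960 kg, m_f = 16,960 − 10,200 = 6,760 kg; Δv = 295×9.80665×ln(2.509) = 2893.0×0.9198 ≈ 2661 m/s.
Total Δv = 2808 + 2661 = 5469 m/s.

Δv ≈ 5.47 km/s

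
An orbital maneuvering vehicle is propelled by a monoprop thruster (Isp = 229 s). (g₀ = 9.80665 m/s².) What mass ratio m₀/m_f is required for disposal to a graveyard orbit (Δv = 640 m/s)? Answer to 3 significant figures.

mass ratio ≈ 1.33

v_e = Isp · g₀ = 229 × 9.80665 = 2245.7 m/s.
Using Δv = v_e ln(m₀/m_f): m₀/m_f = exp(Δv / v_e) = exp(640 / 2245.7) = exp(0.2850) = 1.3297.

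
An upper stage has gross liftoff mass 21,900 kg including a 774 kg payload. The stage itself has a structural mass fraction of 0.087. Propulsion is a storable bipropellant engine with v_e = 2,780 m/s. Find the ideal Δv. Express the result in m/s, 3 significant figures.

Stage wet mass = m₀ − payload = 21,900 − 774 = 21,126 kg.
Stage dry mass = ε × stage wet mass = 0.087 × 21,126 = 1,837.96 kg.
Burnout mass m_f = stage dry + payload = 1,837.96 + 774 = 2,611.96 kg.
Δv = v_e · ln(21,900/2,611.96) = 2780.0 × ln(8.385) = 2780.0 × 2.1264 ≈ 5911 m/s.

Δv ≈ 5910 m/s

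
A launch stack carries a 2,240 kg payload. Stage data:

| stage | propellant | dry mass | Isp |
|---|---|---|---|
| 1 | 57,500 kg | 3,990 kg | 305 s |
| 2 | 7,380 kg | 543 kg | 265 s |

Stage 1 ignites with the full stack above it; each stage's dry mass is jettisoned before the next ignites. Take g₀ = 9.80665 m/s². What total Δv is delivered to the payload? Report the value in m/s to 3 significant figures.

Δv ≈ 8220 m/s

Ignition mass of stage 1 = 57,500+3,990 + 7,380+543 + 2,240 = 71,653 kg.
Stage 1: m₀ = 71,653 kg, m_f = 71,653 − 57,500 = 14,153 kg; Δv = 305×9.80665×ln(5.063) = 2991.0×1.6219 ≈ 4851 m/s.
Stage 2: m₀ = 10,163 kg, m_f = 10,163 − 7,380 = 2,783 kg; Δv = 265×9.80665×ln(3.652) = 2598.8×1.2952 ≈ 3366 m/s.
Total Δv = 4851 + 3366 = 8217 m/s.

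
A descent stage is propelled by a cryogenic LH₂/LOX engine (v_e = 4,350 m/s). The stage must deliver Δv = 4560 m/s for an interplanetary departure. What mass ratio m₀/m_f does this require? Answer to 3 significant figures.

mass ratio ≈ 2.85

m₀/m_f = exp(Δv / v_e) = exp(4560 / 4350.0) = exp(1.0483) = 2.8527.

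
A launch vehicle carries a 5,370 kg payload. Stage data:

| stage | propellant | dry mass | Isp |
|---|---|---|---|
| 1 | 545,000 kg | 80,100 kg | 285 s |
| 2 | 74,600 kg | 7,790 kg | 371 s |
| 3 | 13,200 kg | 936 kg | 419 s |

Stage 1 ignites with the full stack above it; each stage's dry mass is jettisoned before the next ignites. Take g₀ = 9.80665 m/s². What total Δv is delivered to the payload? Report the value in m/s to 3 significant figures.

Ignition mass of stage 1 = 545,000+80,100 + 74,600+7,790 + 13,200+936 + 5,370 = 726,996 kg.
Stage 1: m₀ = 726,996 kg, m_f = 726,996 − 545,000 = 181,996 kg; Δv = 285×9.80665×ln(3.995) = 2794.9×1.3849 ≈ 3871 m/s.
Stage 2: m₀ = 101,896 kg, m_f = 101,896 − 74,600 = 27,296 kg; Δv = 371×9.80665×ln(3.733) = 3638.3×1.3172 ≈ 4792 m/s.
Stage 3: m₀ = 19,506 kg, m_f = 19,506 − 13,200 = 6,306 kg; Δv = 419×9.80665×ln(3.093) = 4109.0×1.1292 ≈ 4640 m/s.
Total Δv = 3871 + 4792 + 4640 = 13303 m/s.

Δv ≈ 13300 m/s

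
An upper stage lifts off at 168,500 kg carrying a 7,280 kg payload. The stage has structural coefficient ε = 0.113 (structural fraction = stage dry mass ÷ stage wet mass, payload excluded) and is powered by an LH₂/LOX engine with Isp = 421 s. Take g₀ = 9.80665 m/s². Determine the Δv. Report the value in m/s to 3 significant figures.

Δv ≈ 7800 m/s

Stage wet mass = m₀ − payload = 168,500 − 7,280 = 161,220 kg.
Stage dry mass = ε × stage wet mass = 0.113 × 161,220 = 18,217.9 kg.
Burnout mass m_f = stage dry + payload = 18,217.9 + 7,280 = 25,497.9 kg.
v_e = Isp · g₀ = 421 × 9.80665 = 4128.6 m/s.
Rocket equation: Δv = v_e · ln(168,500/25,497.9) = 4128.6 × ln(6.608) = 4128.6 × 1.8883 ≈ 7796 m/s.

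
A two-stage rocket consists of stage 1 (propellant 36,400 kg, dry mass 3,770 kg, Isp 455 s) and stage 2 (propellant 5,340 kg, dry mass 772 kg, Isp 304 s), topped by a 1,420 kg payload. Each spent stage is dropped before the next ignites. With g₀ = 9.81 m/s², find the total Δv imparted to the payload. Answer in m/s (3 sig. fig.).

Ignition mass of stage 1 = 36,400+3,770 + 5,340+772 + 1,420 = 47,702 kg.
Stage 1: m₀ = 47,702 kg, m_f = 47,702 − 36,400 = 11,302 kg; Δv = 455×9.81×ln(4.221) = 4463.6×1.4400 ≈ 6427 m/s.
Stage 2: m₀ = 7,532 kg, m_f = 7,532 − 5,340 = 2,192 kg; Δv = 304×9.81×ln(3.436) = 2982.2×1.2343 ≈ 3681 m/s.
Total Δv = 6427 + 3681 = 10108 m/s.

Δv ≈ 10100 m/s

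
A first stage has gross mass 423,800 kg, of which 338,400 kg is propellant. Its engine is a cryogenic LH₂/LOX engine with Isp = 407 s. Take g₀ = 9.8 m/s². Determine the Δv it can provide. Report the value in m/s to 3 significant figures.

Δv ≈ 6390 m/s

v_e = Isp · g₀ = 407 × 9.8 = 3988.6 m/s.
m_f = m₀ − m_prop = 423,800 − 338,400 = 85,400 kg.
Using Δv = v_e ln(m₀/m_f): Δv = v_e · ln(m₀/m_f) = 3988.6 × ln(4.963) = 3988.6 × 1.6019 ≈ 6389.4 m/s.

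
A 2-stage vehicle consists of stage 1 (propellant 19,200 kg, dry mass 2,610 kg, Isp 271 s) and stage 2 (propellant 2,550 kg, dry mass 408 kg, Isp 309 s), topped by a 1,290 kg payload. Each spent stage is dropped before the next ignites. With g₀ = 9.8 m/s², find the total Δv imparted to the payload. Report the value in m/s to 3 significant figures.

Ignition mass of stage 1 = 19,200+2,610 + 2,550+408 + 1,290 = 26,058 kg.
Stage 1: m₀ = 26,058 kg, m_f = 26,058 − 19,200 = 6,858 kg; Δv = 271×9.8×ln(3.8) = 2655.8×1.3349 ≈ 3545 m/s.
Stage 2: m₀ = 4,248 kg, m_f = 4,248 − 2,550 = 1,698 kg; Δv = 309×9.8×ln(2.502) = 3028.2×0.9170 ≈ 2777 m/s.
Total Δv = 3545 + 2777 = 6322 m/s.

Δv ≈ 6320 m/s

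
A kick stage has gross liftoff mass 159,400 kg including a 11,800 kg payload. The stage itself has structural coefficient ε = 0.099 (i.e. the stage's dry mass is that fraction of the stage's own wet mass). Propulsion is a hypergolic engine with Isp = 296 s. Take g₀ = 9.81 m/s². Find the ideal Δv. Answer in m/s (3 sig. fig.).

Stage wet mass = m₀ − payload = 159,400 − 11,800 = 147,600 kg.
Stage dry mass = ε × stage wet mass = 0.099 × 147,600 = 14,612.4 kg.
Burnout mass m_f = stage dry + payload = 14,612.4 + 11,800 = 26,412.4 kg.
v_e = Isp · g₀ = 296 × 9.81 = 2903.8 m/s.
Using Δv = v_e ln(m₀/m_f): Δv = v_e · ln(159,400/26,412.4) = 2903.8 × ln(6.035) = 2903.8 × 1.7976 ≈ 5220 m/s.

Δv ≈ 5220 m/s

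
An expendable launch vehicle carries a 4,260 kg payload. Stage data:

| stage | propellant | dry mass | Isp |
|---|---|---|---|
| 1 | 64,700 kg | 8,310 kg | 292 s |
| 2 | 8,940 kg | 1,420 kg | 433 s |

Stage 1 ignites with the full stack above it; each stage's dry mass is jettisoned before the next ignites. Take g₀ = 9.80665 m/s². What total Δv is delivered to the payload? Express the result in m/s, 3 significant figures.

Δv ≈ 7850 m/s

Ignition mass of stage 1 = 64,700+8,310 + 8,940+1,420 + 4,260 = 87,630 kg.
Stage 1: m₀ = 87,630 kg, m_f = 87,630 − 64,700 = 22,930 kg; Δv = 292×9.80665×ln(3.822) = 2863.5×1.3407 ≈ 3839 m/s.
Stage 2: m₀ = 14,620 kg, m_f = 14,620 − 8,940 = 5,680 kg; Δv = 433×9.80665×ln(2.574) = 4246.3×0.9454 ≈ 4015 m/s.
Total Δv = 3839 + 4015 = 7854 m/s.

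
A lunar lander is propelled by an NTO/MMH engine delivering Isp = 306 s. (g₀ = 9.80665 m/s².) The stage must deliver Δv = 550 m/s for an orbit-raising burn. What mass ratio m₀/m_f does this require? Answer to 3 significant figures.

mass ratio ≈ 1.20

v_e = Isp · g₀ = 306 × 9.80665 = 3000.8 m/s.
m₀/m_f = exp(Δv / v_e) = exp(550 / 3000.8) = exp(0.1833) = 1.2012.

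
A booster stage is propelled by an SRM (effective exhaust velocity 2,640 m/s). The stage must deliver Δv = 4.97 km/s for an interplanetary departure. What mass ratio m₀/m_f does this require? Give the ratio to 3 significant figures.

mass ratio ≈ 6.57

Rocket equation: m₀/m_f = exp(Δv / v_e) = exp(4970 / 2640.0) = exp(1.8826) = 6.5704.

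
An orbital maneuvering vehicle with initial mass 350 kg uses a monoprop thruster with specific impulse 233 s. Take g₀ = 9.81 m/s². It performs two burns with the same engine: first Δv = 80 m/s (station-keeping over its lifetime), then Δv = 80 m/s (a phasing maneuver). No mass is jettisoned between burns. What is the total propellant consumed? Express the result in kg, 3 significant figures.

total propellant consumed ≈ 23.7 kg

v_e = Isp · g₀ = 233 × 9.81 = 2285.7 m/s.
After the first burn: m = 350 × exp(−80/2285.7) = 350 × 0.96561 = 337.964 kg.
After the second burn: m = 337.964 × exp(−80/2285.7) = 337.964 × 0.96561 = 326.341 kg.
Total propellant = m₀ − m_final = 350 − 326.341 = 23.659 kg.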